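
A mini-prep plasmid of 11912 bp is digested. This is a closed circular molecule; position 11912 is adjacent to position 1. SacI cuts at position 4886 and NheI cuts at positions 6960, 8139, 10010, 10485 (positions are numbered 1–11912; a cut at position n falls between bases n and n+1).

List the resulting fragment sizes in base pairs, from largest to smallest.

Combined cut positions (sorted): 4886, 6960, 8139, 10010, 10485.
Circular molecule, 5 cuts → 5 fragments:
  6960 − 4886 = 2074 bp
  8139 − 6960 = 1179 bp
  10010 − 8139 = 1871 bp
  10485 − 10010 = 475 bp
  wrap: 11912 − 10485 + 4886 = 6313 bp
Sorted largest to smallest: 6313, 2074, 1871, 1179, 475 bp.

6313, 2074, 1871, 1179, 475 bp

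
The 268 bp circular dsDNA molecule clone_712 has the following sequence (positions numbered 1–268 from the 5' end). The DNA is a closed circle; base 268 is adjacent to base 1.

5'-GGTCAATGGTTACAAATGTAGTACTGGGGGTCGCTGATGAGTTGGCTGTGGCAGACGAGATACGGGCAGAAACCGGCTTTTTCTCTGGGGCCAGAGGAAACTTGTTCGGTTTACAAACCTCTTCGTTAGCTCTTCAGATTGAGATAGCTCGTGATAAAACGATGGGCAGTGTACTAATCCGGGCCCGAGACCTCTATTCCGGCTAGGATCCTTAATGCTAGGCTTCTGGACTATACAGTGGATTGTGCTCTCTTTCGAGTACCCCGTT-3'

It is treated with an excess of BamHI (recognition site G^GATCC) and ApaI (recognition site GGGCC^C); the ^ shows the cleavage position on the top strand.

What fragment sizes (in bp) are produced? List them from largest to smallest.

247, 21 bp

The BamHI site (GGATCC) starts at position 206.
BamHI cuts after the first base of each site, so after position 206.
The ApaI site (GGGCCC) starts at position 181.
ApaI cuts after base 5 of each site (before the last base), so after position 185.
Combined cut positions: 185, 206.
Circular molecule, 2 cuts → 2 fragments:
  186–206 → 21 bp
  207–268 then 1–185 → 62 + 185 = 247 bp
Sorted largest to smallest: 247, 21 bp.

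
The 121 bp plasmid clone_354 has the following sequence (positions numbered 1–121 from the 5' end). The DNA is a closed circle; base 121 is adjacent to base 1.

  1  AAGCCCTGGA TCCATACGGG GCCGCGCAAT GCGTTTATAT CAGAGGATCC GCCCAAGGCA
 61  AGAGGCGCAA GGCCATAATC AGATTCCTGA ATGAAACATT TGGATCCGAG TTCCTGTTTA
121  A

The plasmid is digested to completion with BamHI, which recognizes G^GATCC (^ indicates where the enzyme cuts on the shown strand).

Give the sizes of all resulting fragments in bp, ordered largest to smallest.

57, 37, 27 bp

BamHI sites (GGATCC) start at positions 8, 45, 102.
BamHI cuts after the first base of each site, so after positions 8, 45, 102.
Circular molecule, 3 cuts → 3 fragments:
  9–45 → 37 bp
  46–102 → 57 bp
  103–121 then 1–8 → 19 + 8 = 27 bp
Sorted largest to smallest: 57, 37, 27 bp.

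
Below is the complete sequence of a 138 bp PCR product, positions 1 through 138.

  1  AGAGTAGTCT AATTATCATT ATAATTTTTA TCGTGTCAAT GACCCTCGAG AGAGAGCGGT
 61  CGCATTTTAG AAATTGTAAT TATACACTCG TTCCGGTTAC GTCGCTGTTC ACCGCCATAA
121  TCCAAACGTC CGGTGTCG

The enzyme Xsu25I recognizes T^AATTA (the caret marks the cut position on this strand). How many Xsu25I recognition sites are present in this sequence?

2

TAATTA occurs starting at positions 10, 77.
Xsu25I cuts at 2 sites.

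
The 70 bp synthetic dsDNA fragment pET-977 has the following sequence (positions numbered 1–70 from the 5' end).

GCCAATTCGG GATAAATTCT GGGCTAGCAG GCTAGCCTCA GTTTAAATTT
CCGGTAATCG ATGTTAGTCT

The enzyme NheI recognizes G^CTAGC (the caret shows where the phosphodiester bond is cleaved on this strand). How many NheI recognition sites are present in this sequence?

GCTAGC occurs starting at positions 23, 31.
NheI cuts at 2 sites.

2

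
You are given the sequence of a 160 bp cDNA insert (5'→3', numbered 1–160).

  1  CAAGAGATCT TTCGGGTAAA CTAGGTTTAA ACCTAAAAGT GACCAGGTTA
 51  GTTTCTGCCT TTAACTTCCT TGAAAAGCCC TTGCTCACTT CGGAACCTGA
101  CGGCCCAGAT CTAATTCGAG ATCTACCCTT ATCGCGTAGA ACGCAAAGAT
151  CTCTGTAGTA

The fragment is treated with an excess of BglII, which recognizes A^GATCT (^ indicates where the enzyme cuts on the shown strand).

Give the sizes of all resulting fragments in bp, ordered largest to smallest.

BglII sites (AGATCT) start at positions 5, 107, 119, 147.
BglII cuts after the first base of each site, so after positions 5, 107, 119, 147.
Linear molecule, 4 cuts → 5 fragments:
  1–5 → 5 bp
  6–107 → 102 bp
  108–119 → 12 bp
  120–147 → 28 bp
  148–160 → 13 bp
Sorted largest to smallest: 102, 28, 13, 12, 5 bp.

102, 28, 13, 12, 5 bp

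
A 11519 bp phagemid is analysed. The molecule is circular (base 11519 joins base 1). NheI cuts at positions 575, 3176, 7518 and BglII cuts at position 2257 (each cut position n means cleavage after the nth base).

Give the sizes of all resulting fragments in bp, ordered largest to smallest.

Combined cut positions (sorted): 575, 2257, 3176, 7518.
Circular molecule, 4 cuts → 4 fragments:
  2257 − 575 = 1682 bp
  3176 − 2257 = 919 bp
  7518 − 3176 = 4342 bp
  wrap: 11519 − 7518 + 575 = 4576 bp
Sorted largest to smallest: 4576, 4342, 1682, 919 bp.

4576, 4342, 1682, 919 bp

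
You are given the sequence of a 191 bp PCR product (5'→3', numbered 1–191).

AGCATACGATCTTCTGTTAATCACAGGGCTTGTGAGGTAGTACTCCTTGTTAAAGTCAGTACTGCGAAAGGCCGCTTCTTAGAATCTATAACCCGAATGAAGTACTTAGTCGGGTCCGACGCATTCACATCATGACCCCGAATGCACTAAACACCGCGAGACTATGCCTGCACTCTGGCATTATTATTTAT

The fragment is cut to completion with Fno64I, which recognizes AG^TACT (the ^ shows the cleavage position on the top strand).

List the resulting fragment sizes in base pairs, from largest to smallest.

89, 43, 40, 19 bp

Fno64I sites (AGTACT) start at positions 39, 58, 101.
Fno64I cuts after base 2 of each site, so after positions 40, 59, 102.
Linear molecule, 3 cuts → 4 fragments:
  1–40 → 40 bp
  41–59 → 19 bp
  60–102 → 43 bp
  103–191 → 89 bp
Sorted largest to smallest: 89, 43, 40, 19 bp.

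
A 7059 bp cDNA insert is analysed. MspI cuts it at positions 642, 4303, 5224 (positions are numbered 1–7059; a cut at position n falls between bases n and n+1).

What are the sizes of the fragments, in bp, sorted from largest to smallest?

Linear molecule, 3 cuts → 4 fragments:
  642 − 0 = 642 bp
  4303 − 642 = 3661 bp
  5224 − 4303 = 921 bp
  7059 − 5224 = 1835 bp
Sorted largest to smallest: 3661, 1835, 921, 642 bp.

3661, 1835, 921, 642 bp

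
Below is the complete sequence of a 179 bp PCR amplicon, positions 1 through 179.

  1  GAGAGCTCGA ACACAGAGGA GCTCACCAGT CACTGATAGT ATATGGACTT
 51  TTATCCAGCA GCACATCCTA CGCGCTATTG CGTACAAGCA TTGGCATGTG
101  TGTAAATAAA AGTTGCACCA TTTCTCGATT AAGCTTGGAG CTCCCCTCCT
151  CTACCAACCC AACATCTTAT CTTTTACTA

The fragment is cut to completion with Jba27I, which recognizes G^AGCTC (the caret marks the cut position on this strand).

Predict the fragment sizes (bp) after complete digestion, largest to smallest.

Jba27I sites (GAGCTC) start at positions 3, 19, 138.
Jba27I cuts after the first base of each site, so after positions 3, 19, 138.
Linear molecule, 3 cuts → 4 fragments:
  1–3 → 3 bp
  4–19 → 16 bp
  20–138 → 119 bp
  139–179 → 41 bp
Sorted largest to smallest: 119, 41, 16, 3 bp.

119, 41, 16, 3 bp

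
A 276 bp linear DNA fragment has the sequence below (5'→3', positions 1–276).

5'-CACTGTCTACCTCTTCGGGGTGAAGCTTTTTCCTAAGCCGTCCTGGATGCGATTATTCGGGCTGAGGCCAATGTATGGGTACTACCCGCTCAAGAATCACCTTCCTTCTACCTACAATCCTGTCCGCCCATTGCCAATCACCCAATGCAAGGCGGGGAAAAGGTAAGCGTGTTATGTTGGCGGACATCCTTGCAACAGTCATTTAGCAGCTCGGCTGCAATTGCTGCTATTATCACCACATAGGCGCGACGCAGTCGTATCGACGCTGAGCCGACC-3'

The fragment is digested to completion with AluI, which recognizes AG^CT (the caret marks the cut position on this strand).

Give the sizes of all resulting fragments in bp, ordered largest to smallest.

AluI sites (AGCT) start at positions 24, 208.
AluI cuts after base 2 of each site, so after positions 25, 209.
Linear molecule, 2 cuts → 3 fragments:
  1–25 → 25 bp
  26–209 → 184 bp
  210–276 → 67 bp
Sorted largest to smallest: 184, 67, 25 bp.

184, 67, 25 bp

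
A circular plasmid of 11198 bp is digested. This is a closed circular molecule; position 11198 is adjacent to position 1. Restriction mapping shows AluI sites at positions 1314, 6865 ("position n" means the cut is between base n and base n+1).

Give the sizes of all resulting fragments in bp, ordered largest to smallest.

5647, 5551 bp

Circular molecule, 2 cuts → 2 fragments:
  6865 − 1314 = 5551 bp
  wrap: 11198 − 6865 + 1314 = 5647 bp
Sorted largest to smallest: 5647, 5551 bp.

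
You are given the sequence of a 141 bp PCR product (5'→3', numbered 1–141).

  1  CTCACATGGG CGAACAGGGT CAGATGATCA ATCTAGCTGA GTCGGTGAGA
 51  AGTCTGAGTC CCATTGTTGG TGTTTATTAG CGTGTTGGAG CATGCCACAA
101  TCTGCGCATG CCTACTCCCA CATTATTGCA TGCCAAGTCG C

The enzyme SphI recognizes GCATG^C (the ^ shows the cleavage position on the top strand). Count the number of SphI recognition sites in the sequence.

GCATGC occurs starting at positions 90, 106, 128.
SphI cuts at 3 sites.

3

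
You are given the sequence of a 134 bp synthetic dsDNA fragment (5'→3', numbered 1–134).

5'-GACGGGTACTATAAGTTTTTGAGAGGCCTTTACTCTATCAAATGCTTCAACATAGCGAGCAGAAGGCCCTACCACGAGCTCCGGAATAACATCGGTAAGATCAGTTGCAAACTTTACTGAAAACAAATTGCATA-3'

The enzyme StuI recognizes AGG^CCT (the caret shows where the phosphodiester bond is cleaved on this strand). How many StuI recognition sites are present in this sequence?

AGGCCT occurs starting at position 24.
StuI cuts at 1 site.

1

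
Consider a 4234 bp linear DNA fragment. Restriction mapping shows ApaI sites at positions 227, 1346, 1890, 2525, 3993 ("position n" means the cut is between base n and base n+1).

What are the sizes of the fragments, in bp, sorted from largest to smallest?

Linear molecule, 5 cuts → 6 fragments:
  227 − 0 = 227 bp
  1346 − 227 = 1119 bp
  1890 − 1346 = 544 bp
  2525 − 1890 = 635 bp
  3993 − 2525 = 1468 bp
  4234 − 3993 = 241 bp
Sorted largest to smallest: 1468, 1119, 635, 544, 241, 227 bp.

1468, 1119, 635, 544, 241, 227 bp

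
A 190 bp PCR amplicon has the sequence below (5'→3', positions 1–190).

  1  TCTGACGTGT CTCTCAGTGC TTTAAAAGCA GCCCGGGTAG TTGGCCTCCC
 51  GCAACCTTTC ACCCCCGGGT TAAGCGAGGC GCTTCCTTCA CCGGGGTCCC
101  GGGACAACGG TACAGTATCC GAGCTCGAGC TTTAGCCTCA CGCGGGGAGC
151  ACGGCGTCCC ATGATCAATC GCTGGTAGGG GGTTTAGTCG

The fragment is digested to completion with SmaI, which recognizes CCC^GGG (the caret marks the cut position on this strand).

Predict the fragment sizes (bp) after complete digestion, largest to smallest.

90, 34, 34, 32 bp

SmaI sites (CCCGGG) start at positions 32, 64, 98.
SmaI cuts after base 3 of each site, so after positions 34, 66, 100.
Linear molecule, 3 cuts → 4 fragments:
  1–34 → 34 bp
  35–66 → 32 bp
  67–100 → 34 bp
  101–190 → 90 bp
Sorted largest to smallest: 90, 34, 34, 32 bp.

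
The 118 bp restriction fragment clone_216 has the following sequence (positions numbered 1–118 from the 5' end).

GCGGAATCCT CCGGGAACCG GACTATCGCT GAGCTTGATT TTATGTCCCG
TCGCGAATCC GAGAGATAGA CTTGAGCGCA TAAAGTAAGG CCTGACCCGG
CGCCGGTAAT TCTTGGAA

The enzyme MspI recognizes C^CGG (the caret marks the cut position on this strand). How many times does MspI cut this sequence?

CCGG occurs starting at positions 11, 18, 97, 103.
MspI cuts at 4 sites.

4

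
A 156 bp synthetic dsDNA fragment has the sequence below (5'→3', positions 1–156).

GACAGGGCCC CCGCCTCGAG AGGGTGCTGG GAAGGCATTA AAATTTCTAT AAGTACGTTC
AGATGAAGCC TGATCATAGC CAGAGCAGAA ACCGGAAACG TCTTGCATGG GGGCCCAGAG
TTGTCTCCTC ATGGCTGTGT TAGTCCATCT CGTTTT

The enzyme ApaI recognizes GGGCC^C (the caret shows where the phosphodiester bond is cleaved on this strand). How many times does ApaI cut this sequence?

2

GGGCCC occurs starting at positions 5, 111.
ApaI cuts at 2 sites.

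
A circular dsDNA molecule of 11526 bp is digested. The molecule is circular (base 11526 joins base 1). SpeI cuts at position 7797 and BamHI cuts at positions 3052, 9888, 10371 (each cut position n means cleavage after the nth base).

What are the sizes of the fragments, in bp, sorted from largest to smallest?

4745, 4207, 2091, 483 bp

Combined cut positions (sorted): 3052, 7797, 9888, 10371.
Circular molecule, 4 cuts → 4 fragments:
  7797 − 3052 = 4745 bp
  9888 − 7797 = 2091 bp
  10371 − 9888 = 483 bp
  wrap: 11526 − 10371 + 3052 = 4207 bp
Sorted largest to smallest: 4745, 4207, 2091, 483 bp.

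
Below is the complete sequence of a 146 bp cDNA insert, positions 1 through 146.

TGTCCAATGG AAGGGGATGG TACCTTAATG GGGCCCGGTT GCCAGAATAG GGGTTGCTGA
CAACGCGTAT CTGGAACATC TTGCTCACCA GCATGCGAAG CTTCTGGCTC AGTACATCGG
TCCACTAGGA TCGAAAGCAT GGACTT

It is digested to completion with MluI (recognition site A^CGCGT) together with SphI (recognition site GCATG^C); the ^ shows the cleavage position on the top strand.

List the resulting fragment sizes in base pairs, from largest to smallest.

The MluI site (ACGCGT) starts at position 63.
MluI cuts after the first base of each site, so after position 63.
The SphI site (GCATGC) starts at position 91.
SphI cuts after base 5 of each site (before the last base), so after position 95.
Combined cut positions: 63, 95.
Linear molecule, 2 cuts → 3 fragments:
  1–63 → 63 bp
  64–95 → 32 bp
  96–146 → 51 bp
Sorted largest to smallest: 63, 51, 32 bp.

63, 51, 32 bp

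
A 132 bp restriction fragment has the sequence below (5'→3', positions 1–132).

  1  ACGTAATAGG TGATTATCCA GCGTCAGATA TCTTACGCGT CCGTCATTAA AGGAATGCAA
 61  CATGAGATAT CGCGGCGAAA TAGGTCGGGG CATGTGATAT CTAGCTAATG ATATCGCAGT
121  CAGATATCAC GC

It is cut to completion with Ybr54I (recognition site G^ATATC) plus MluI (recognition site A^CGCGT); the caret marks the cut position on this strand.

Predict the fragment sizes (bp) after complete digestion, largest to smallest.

Ybr54I sites (GATATC) start at positions 27, 66, 96, 110, 123.
Ybr54I cuts after the first base of each site, so after positions 27, 66, 96, 110, 123.
The MluI site (ACGCGT) starts at position 35.
MluI cuts after the first base of each site, so after position 35.
Combined cut positions: 27, 35, 66, 96, 110, 123.
Linear molecule, 6 cuts → 7 fragments:
  1–27 → 27 bp
  28–35 → 8 bp
  36–66 → 31 bp
  67–96 → 30 bp
  97–110 → 14 bp
  111–123 → 13 bp
  124–132 → 9 bp
Sorted largest to smallest: 31, 30, 27, 14, 13, 9, 8 bp.

31, 30, 27, 14, 13, 9, 8 bp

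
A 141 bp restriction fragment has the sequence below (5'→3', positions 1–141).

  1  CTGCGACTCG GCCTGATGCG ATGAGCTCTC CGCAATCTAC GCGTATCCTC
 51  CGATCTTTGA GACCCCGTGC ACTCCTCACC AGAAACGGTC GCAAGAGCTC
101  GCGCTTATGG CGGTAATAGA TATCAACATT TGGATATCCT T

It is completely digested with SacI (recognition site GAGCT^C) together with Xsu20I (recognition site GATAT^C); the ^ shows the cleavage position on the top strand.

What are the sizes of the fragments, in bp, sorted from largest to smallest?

SacI sites (GAGCTC) start at positions 23, 95.
SacI cuts after base 5 of each site (before the last base), so after positions 27, 99.
Xsu20I sites (GATATC) start at positions 119, 133.
Xsu20I cuts after base 5 of each site (before the last base), so after positions 123, 137.
Combined cut positions: 27, 99, 123, 137.
Linear molecule, 4 cuts → 5 fragments:
  1–27 → 27 bp
  28–99 → 72 bp
  100–123 → 24 bp
  124–137 → 14 bp
  138–141 → 4 bp
Sorted largest to smallest: 72, 27, 24, 14, 4 bp.

72, 27, 24, 14, 4 bp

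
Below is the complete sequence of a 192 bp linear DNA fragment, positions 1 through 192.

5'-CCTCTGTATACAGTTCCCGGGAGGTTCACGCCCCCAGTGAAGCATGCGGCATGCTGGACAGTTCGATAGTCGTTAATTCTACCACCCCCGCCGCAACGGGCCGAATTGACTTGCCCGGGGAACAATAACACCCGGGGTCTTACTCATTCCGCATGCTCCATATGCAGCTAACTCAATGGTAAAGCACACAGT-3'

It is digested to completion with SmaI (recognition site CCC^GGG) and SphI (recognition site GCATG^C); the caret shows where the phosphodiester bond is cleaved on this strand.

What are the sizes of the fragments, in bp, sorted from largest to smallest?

63, 37, 28, 22, 18, 17, 7 bp

SmaI sites (CCCGGG) start at positions 16, 114, 131.
SmaI cuts after base 3 of each site, so after positions 18, 116, 133.
SphI sites (GCATGC) start at positions 42, 49, 151.
SphI cuts after base 5 of each site (before the last base), so after positions 46, 53, 155.
Combined cut positions: 18, 46, 53, 116, 133, 155.
Linear molecule, 6 cuts → 7 fragments:
  1–18 → 18 bp
  19–46 → 28 bp
  47–53 → 7 bp
  54–116 → 63 bp
  117–133 → 17 bp
  134–155 → 22 bp
  156–192 → 37 bp
Sorted largest to smallest: 63, 37, 28, 22, 18, 17, 7 bp.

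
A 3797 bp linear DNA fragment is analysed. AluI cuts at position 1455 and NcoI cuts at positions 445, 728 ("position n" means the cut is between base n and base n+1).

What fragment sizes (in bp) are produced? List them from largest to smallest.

2342, 727, 445, 283 bp

Combined cut positions (sorted): 445, 728, 1455.
Linear molecule, 3 cuts → 4 fragments:
  445 − 0 = 445 bp
  728 − 445 = 283 bp
  1455 − 728 = 727 bp
  3797 − 1455 = 2342 bp
Sorted largest to smallest: 2342, 727, 445, 283 bp.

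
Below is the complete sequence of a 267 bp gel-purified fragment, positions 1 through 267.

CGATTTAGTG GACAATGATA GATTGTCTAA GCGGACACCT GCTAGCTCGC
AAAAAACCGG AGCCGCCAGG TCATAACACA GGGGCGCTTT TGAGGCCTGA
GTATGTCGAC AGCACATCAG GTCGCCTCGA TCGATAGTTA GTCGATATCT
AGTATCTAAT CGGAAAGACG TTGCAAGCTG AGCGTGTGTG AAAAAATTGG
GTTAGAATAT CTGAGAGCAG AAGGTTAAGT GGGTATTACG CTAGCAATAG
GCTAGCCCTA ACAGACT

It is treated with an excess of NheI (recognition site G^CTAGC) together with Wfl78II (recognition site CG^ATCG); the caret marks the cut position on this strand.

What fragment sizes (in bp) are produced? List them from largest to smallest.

NheI sites (GCTAGC) start at positions 41, 240, 251.
NheI cuts after the first base of each site, so after positions 41, 240, 251.
The Wfl78II site (CGATCG) starts at position 128.
Wfl78II cuts after base 2 of each site, so after position 129.
Combined cut positions: 41, 129, 240, 251.
Linear molecule, 4 cuts → 5 fragments:
  1–41 → 41 bp
  42–129 → 88 bp
  130–240 → 111 bp
  241–251 → 11 bp
  252–267 → 16 bp
Sorted largest to smallest: 111, 88, 41, 16, 11 bp.

111, 88, 41, 16, 11 bp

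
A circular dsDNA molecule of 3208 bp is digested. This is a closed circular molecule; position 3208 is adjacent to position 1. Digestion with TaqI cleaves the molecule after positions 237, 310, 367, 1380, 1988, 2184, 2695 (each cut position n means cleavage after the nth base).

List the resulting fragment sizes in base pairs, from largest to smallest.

Circular molecule, 7 cuts → 7 fragments:
  310 − 237 = 73 bp
  367 − 310 = 57 bp
  1380 − 367 = 1013 bp
  1988 − 1380 = 608 bp
  2184 − 1988 = 196 bp
  2695 − 2184 = 511 bp
  wrap: 3208 − 2695 + 237 = 750 bp
Sorted largest to smallest: 1013, 750, 608, 511, 196, 73, 57 bp.

1013, 750, 608, 511, 196, 73, 57 bp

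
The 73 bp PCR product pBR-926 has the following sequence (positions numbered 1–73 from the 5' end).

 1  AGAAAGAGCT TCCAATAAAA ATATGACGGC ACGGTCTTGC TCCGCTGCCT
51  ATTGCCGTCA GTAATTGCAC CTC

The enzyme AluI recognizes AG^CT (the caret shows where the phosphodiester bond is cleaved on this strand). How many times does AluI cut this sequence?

AGCT occurs starting at position 7.
AluI cuts at 1 site.

1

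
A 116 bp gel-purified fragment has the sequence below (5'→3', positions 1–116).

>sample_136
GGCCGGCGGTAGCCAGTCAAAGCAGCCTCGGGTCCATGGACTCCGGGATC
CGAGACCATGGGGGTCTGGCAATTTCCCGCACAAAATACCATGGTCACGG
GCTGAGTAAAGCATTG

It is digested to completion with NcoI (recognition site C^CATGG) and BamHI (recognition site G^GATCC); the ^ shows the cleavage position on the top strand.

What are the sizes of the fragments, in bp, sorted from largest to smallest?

34, 33, 27, 12, 10 bp

NcoI sites (CCATGG) start at positions 34, 56, 89.
NcoI cuts after the first base of each site, so after positions 34, 56, 89.
The BamHI site (GGATCC) starts at position 46.
BamHI cuts after the first base of each site, so after position 46.
Combined cut positions: 34, 46, 56, 89.
Linear molecule, 4 cuts → 5 fragments:
  1–34 → 34 bp
  35–46 → 12 bp
  47–56 → 10 bp
  57–89 → 33 bp
  90–116 → 27 bp
Sorted largest to smallest: 34, 33, 27, 12, 10 bp.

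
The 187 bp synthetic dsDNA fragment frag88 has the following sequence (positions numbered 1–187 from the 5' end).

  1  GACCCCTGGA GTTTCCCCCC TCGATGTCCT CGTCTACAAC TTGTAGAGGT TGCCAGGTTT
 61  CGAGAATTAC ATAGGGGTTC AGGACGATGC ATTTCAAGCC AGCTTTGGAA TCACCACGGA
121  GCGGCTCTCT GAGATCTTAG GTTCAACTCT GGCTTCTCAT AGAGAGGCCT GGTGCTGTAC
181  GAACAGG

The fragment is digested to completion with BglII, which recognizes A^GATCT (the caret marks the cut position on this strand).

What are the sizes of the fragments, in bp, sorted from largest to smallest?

The BglII site (AGATCT) starts at position 132.
BglII cuts after the first base of each site, so after position 132.
Linear molecule, 1 cut → 2 fragments:
  1–132 → 132 bp
  133–187 → 55 bp
Sorted largest to smallest: 132, 55 bp.

132, 55 bp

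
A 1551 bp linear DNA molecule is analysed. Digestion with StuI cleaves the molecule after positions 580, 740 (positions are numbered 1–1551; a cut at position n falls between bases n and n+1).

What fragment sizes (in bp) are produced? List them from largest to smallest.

Linear molecule, 2 cuts → 3 fragments:
  580 − 0 = 580 bp
  740 − 580 = 160 bp
  1551 − 740 = 811 bp
Sorted largest to smallest: 811, 580, 160 bp.

811, 580, 160 bp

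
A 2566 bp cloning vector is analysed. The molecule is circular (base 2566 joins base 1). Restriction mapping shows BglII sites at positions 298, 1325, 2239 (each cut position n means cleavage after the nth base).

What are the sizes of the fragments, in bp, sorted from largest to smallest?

1027, 914, 625 bp

Circular molecule, 3 cuts → 3 fragments:
  1325 − 298 = 1027 bp
  2239 − 1325 = 914 bp
  wrap: 2566 − 2239 + 298 = 625 bp
Sorted largest to smallest: 1027, 914, 625 bp.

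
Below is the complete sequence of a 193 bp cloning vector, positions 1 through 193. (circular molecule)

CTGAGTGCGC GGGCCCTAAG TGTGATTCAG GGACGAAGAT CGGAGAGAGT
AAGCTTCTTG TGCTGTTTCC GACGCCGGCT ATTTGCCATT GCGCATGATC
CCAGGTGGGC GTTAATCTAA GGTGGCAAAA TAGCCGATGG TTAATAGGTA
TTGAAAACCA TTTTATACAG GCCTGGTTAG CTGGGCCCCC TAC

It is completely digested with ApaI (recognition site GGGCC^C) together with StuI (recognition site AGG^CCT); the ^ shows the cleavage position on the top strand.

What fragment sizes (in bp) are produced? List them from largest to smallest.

ApaI sites (GGGCCC) start at positions 11, 183.
ApaI cuts after base 5 of each site (before the last base), so after positions 15, 187.
The StuI site (AGGCCT) starts at position 169.
StuI cuts after base 3 of each site, so after position 171.
Combined cut positions: 15, 171, 187.
Circular molecule, 3 cuts → 3 fragments:
  16–171 → 156 bp
  172–187 → 16 bp
  188–193 then 1–15 → 6 + 15 = 21 bp
Sorted largest to smallest: 156, 21, 16 bp.

156, 21, 16 bp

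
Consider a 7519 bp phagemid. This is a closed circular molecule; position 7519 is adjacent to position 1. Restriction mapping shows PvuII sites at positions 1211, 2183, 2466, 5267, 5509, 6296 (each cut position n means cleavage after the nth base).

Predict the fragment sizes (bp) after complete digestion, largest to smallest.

Circular molecule, 6 cuts → 6 fragments:
  2183 − 1211 = 972 bp
  2466 − 2183 = 283 bp
  5267 − 2466 = 2801 bp
  5509 − 5267 = 242 bp
  6296 − 5509 = 787 bp
  wrap: 7519 − 6296 + 1211 = 2434 bp
Sorted largest to smallest: 2801, 2434, 972, 787, 283, 242 bp.

2801, 2434, 972, 787, 283, 242 bp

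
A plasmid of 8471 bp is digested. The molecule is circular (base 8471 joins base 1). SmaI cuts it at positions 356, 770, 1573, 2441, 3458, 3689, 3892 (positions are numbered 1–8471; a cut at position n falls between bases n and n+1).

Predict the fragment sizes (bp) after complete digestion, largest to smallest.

Circular molecule, 7 cuts → 7 fragments:
  770 − 356 = 414 bp
  1573 − 770 = 803 bp
  2441 − 1573 = 868 bp
  3458 − 2441 = 1017 bp
  3689 − 3458 = 231 bp
  3892 − 3689 = 203 bp
  wrap: 8471 − 3892 + 356 = 4935 bp
Sorted largest to smallest: 4935, 1017, 868, 803, 414, 231, 203 bp.

4935, 1017, 868, 803, 414, 231, 203 bp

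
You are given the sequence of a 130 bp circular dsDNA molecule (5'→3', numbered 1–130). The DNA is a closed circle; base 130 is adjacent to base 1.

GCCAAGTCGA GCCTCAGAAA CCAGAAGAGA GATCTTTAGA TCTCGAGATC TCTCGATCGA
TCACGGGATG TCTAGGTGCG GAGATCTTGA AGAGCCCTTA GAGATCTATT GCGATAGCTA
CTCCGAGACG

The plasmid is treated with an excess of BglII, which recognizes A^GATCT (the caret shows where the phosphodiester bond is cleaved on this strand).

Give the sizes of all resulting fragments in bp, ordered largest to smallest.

58, 36, 20, 8, 8 bp

BglII sites (AGATCT) start at positions 30, 38, 46, 82, 102.
BglII cuts after the first base of each site, so after positions 30, 38, 46, 82, 102.
Circular molecule, 5 cuts → 5 fragments:
  31–38 → 8 bp
  39–46 → 8 bp
  47–82 → 36 bp
  83–102 → 20 bp
  103–130 then 1–30 → 28 + 30 = 58 bp
Sorted largest to smallest: 58, 36, 20, 8, 8 bp.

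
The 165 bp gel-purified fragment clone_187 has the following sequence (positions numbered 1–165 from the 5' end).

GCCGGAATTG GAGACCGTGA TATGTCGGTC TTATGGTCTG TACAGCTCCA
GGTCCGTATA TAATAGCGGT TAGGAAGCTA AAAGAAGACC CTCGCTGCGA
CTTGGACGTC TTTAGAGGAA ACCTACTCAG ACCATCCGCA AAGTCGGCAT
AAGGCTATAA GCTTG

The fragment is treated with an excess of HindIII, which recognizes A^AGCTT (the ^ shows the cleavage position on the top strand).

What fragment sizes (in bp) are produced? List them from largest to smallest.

159, 6 bp

The HindIII site (AAGCTT) starts at position 159.
HindIII cuts after the first base of each site, so after position 159.
Linear molecule, 1 cut → 2 fragments:
  1–159 → 159 bp
  160–165 → 6 bp
Sorted largest to smallest: 159, 6 bp.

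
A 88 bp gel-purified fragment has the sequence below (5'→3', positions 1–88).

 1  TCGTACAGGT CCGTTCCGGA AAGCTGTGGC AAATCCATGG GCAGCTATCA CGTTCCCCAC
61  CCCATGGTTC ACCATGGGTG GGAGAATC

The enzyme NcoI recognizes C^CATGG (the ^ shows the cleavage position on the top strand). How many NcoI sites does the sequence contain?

3

CCATGG occurs starting at positions 35, 62, 72.
NcoI cuts at 3 sites.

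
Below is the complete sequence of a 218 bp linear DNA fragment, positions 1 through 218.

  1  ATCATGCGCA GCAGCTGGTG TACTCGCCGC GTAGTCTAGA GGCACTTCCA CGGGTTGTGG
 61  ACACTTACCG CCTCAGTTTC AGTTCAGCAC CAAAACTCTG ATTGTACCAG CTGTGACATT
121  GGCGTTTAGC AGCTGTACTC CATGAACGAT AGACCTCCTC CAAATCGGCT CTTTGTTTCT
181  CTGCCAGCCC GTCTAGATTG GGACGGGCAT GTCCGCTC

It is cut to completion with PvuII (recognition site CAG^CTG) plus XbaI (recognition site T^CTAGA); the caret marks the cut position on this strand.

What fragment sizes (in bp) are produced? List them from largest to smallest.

75, 60, 26, 22, 21, 14 bp

PvuII sites (CAGCTG) start at positions 12, 108, 130.
PvuII cuts after base 3 of each site, so after positions 14, 110, 132.
XbaI sites (TCTAGA) start at positions 35, 192.
XbaI cuts after the first base of each site, so after positions 35, 192.
Combined cut positions: 14, 35, 110, 132, 192.
Linear molecule, 5 cuts → 6 fragments:
  1–14 → 14 bp
  15–35 → 21 bp
  36–110 → 75 bp
  111–132 → 22 bp
  133–192 → 60 bp
  193–218 → 26 bp
Sorted largest to smallest: 75, 60, 26, 22, 21, 14 bp.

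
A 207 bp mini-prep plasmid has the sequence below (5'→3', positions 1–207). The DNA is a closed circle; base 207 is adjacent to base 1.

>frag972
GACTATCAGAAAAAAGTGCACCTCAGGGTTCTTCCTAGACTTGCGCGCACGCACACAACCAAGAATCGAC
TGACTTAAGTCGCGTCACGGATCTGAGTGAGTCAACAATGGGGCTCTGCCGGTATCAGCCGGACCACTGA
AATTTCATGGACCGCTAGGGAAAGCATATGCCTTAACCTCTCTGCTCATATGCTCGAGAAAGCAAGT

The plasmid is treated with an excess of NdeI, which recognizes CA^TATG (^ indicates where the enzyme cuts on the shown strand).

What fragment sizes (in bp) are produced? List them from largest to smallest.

185, 22 bp

NdeI sites (CATATG) start at positions 165, 187.
NdeI cuts after base 2 of each site, so after positions 166, 188.
Circular molecule, 2 cuts → 2 fragments:
  167–188 → 22 bp
  189–207 then 1–166 → 19 + 166 = 185 bp
Sorted largest to smallest: 185, 22 bp.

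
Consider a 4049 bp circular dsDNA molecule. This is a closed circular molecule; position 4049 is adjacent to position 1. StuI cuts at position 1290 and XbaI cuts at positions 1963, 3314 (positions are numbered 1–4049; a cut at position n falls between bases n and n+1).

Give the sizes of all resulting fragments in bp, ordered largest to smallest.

2025, 1351, 673 bp

Combined cut positions (sorted): 1290, 1963, 3314.
Circular molecule, 3 cuts → 3 fragments:
  1963 − 1290 = 673 bp
  3314 − 1963 = 1351 bp
  wrap: 4049 − 3314 + 1290 = 2025 bp
Sorted largest to smallest: 2025, 1351, 673 bp.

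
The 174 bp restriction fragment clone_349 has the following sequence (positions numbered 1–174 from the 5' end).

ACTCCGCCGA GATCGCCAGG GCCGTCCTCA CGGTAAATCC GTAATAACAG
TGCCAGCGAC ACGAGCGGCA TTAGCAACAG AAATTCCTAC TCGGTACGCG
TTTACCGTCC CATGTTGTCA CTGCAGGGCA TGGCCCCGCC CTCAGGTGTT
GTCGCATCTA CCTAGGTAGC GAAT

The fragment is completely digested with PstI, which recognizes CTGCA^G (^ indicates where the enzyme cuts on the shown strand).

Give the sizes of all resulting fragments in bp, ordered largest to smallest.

125, 49 bp

The PstI site (CTGCAG) starts at position 121.
PstI cuts after base 5 of each site (before the last base), so after position 125.
Linear molecule, 1 cut → 2 fragments:
  1–125 → 125 bp
  126–174 → 49 bp
Sorted largest to smallest: 125, 49 bp.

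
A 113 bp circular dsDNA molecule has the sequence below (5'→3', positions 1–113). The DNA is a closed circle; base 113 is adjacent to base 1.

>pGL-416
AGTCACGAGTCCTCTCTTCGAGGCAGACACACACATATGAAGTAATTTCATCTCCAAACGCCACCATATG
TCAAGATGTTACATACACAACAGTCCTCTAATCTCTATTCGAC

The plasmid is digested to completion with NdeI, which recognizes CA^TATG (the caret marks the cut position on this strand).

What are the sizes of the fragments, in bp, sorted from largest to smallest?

82, 31 bp

NdeI sites (CATATG) start at positions 34, 65.
NdeI cuts after base 2 of each site, so after positions 35, 66.
Circular molecule, 2 cuts → 2 fragments:
  36–66 → 31 bp
  67–113 then 1–35 → 47 + 35 = 82 bp
Sorted largest to smallest: 82, 31 bp.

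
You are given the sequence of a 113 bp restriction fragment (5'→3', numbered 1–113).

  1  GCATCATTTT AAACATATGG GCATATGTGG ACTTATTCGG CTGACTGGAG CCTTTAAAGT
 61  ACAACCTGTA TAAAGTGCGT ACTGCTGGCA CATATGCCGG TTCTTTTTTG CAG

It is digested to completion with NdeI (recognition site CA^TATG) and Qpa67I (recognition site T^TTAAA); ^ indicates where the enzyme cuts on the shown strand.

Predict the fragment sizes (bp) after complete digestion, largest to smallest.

NdeI sites (CATATG) start at positions 14, 22, 91.
NdeI cuts after base 2 of each site, so after positions 15, 23, 92.
Qpa67I sites (TTTAAA) start at positions 8, 53.
Qpa67I cuts after the first base of each site, so after positions 8, 53.
Combined cut positions: 8, 15, 23, 53, 92.
Linear molecule, 5 cuts → 6 fragments:
  1–8 → 8 bp
  9–15 → 7 bp
  16–23 → 8 bp
  24–53 → 30 bp
  54–92 → 39 bp
  93–113 → 21 bp
Sorted largest to smallest: 39, 30, 21, 8, 8, 7 bp.

39, 30, 21, 8, 8, 7 bp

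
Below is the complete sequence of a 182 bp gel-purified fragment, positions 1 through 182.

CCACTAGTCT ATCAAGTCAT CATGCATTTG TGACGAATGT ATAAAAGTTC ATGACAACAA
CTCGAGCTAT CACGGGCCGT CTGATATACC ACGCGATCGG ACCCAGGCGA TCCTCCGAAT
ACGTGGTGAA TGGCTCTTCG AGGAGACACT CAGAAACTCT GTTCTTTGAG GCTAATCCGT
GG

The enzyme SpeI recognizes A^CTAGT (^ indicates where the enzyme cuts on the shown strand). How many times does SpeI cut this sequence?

1

ACTAGT occurs starting at position 3.
SpeI cuts at 1 site.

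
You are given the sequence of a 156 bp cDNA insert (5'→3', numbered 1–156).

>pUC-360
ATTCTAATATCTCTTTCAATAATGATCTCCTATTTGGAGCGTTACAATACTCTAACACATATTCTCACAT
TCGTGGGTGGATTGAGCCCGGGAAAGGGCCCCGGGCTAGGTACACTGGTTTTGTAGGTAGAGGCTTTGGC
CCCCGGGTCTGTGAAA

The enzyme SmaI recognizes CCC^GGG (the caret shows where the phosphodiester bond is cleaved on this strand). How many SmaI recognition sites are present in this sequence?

CCCGGG occurs starting at positions 87, 100, 142.
SmaI cuts at 3 sites.

3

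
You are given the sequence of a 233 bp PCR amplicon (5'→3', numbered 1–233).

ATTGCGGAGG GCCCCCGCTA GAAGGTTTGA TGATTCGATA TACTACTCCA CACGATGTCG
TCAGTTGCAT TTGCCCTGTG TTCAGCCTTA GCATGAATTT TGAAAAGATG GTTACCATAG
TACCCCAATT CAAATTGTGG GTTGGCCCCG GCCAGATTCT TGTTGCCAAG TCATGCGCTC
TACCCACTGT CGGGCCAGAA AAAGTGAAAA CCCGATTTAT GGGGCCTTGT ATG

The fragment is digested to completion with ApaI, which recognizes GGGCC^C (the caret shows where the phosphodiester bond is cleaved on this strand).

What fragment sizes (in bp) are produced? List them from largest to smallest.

220, 13 bp

The ApaI site (GGGCCC) starts at position 9.
ApaI cuts after base 5 of each site (before the last base), so after position 13.
Linear molecule, 1 cut → 2 fragments:
  1–13 → 13 bp
  14–233 → 220 bp
Sorted largest to smallest: 220, 13 bp.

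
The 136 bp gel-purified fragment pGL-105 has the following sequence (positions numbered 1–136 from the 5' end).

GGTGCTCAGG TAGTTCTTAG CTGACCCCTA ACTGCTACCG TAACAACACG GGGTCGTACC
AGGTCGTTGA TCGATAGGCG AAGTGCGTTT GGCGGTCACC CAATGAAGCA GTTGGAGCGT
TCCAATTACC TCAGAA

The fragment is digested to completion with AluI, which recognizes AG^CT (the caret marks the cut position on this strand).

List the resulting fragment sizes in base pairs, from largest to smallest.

The AluI site (AGCT) starts at position 19.
AluI cuts after base 2 of each site, so after position 20.
Linear molecule, 1 cut → 2 fragments:
  1–20 → 20 bp
  21–136 → 116 bp
Sorted largest to smallest: 116, 20 bp.

116, 20 bp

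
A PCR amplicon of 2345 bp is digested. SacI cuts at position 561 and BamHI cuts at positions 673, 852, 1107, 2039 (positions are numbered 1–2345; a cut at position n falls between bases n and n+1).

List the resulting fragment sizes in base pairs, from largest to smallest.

932, 561, 306, 255, 179, 112 bp

Combined cut positions (sorted): 561, 673, 852, 1107, 2039.
Linear molecule, 5 cuts → 6 fragments:
  561 − 0 = 561 bp
  673 − 561 = 112 bp
  852 − 673 = 179 bp
  1107 − 852 = 255 bp
  2039 − 1107 = 932 bp
  2345 − 2039 = 306 bp
Sorted largest to smallest: 932, 561, 306, 255, 179, 112 bp.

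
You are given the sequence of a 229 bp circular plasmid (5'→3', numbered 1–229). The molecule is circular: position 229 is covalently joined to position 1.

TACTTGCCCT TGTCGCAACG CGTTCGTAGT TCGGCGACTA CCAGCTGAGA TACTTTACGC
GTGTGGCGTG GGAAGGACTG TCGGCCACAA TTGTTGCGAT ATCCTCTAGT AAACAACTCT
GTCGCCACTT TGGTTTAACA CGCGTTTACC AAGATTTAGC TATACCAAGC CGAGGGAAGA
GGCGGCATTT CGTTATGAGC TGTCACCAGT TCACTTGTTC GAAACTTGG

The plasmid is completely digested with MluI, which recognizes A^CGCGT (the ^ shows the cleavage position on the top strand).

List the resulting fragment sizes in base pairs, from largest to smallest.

MluI sites (ACGCGT) start at positions 18, 57, 140.
MluI cuts after the first base of each site, so after positions 18, 57, 140.
Circular molecule, 3 cuts → 3 fragments:
  19–57 → 39 bp
  58–140 → 83 bp
  141–229 then 1–18 → 89 + 18 = 107 bp
Sorted largest to smallest: 107, 83, 39 bp.

107, 83, 39 bp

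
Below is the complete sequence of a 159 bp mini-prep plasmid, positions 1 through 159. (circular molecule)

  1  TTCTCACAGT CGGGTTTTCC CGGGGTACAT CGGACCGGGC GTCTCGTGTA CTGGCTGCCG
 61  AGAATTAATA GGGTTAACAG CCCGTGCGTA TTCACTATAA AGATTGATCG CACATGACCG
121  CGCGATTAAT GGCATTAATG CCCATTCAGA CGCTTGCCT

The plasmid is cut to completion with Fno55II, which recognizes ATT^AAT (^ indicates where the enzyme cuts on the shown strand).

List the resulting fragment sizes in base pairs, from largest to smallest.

89, 61, 9 bp

Fno55II sites (ATTAAT) start at positions 64, 125, 134.
Fno55II cuts after base 3 of each site, so after positions 66, 127, 136.
Circular molecule, 3 cuts → 3 fragments:
  67–127 → 61 bp
  128–136 → 9 bp
  137–159 then 1–66 → 23 + 66 = 89 bp
Sorted largest to smallest: 89, 61, 9 bp.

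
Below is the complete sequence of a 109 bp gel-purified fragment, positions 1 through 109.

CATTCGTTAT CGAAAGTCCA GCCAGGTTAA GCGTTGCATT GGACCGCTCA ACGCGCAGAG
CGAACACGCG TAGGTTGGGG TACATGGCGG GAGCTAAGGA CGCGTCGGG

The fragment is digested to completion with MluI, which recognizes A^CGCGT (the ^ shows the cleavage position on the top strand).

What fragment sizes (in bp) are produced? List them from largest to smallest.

MluI sites (ACGCGT) start at positions 66, 100.
MluI cuts after the first base of each site, so after positions 66, 100.
Linear molecule, 2 cuts → 3 fragments:
  1–66 → 66 bp
  67–100 → 34 bp
  101–109 → 9 bp
Sorted largest to smallest: 66, 34, 9 bp.

66, 34, 9 bp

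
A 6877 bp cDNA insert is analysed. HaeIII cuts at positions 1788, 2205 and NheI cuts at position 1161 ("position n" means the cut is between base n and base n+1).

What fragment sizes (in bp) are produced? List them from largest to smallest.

Combined cut positions (sorted): 1161, 1788, 2205.
Linear molecule, 3 cuts → 4 fragments:
  1161 − 0 = 1161 bp
  1788 − 1161 = 627 bp
  2205 − 1788 = 417 bp
  6877 − 2205 = 4672 bp
Sorted largest to smallest: 4672, 1161, 627, 417 bp.

4672, 1161, 627, 417 bp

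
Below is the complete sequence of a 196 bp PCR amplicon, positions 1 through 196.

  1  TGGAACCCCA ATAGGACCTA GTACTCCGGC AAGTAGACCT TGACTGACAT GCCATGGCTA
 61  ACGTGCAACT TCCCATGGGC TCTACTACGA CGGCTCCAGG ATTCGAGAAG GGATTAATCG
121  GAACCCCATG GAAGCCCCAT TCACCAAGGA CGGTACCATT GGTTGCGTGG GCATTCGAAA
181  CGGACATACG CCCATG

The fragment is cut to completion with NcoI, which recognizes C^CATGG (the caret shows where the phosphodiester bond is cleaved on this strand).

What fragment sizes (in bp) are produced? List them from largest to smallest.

70, 53, 52, 21 bp

NcoI sites (CCATGG) start at positions 52, 73, 126.
NcoI cuts after the first base of each site, so after positions 52, 73, 126.
Linear molecule, 3 cuts → 4 fragments:
  1–52 → 52 bp
  53–73 → 21 bp
  74–126 → 53 bp
  127–196 → 70 bp
Sorted largest to smallest: 70, 53, 52, 21 bp.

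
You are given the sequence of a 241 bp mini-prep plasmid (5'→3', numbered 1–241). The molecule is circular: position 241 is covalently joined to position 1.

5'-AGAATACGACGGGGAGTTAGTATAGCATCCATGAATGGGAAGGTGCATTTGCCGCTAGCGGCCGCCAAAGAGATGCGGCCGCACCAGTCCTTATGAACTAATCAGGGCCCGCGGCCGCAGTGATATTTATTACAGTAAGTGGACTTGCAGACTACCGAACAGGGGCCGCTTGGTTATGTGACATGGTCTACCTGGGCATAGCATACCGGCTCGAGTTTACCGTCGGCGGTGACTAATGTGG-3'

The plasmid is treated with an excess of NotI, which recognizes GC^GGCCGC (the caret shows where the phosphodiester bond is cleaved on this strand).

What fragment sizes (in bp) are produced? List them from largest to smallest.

188, 36, 17 bp

NotI sites (GCGGCCGC) start at positions 58, 75, 111.
NotI cuts after base 2 of each site, so after positions 59, 76, 112.
Circular molecule, 3 cuts → 3 fragments:
  60–76 → 17 bp
  77–112 → 36 bp
  113–241 then 1–59 → 129 + 59 = 188 bp
Sorted largest to smallest: 188, 36, 17 bp.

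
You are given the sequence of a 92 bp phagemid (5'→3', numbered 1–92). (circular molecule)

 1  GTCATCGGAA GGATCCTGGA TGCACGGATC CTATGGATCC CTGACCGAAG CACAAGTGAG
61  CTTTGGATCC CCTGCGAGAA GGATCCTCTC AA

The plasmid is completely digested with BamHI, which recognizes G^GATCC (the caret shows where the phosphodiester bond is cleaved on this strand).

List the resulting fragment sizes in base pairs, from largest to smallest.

30, 22, 16, 15, 9 bp

BamHI sites (GGATCC) start at positions 11, 26, 35, 65, 81.
BamHI cuts after the first base of each site, so after positions 11, 26, 35, 65, 81.
Circular molecule, 5 cuts → 5 fragments:
  12–26 → 15 bp
  27–35 → 9 bp
  36–65 → 30 bp
  66–81 → 16 bp
  82–92 then 1–11 → 11 + 11 = 22 bp
Sorted largest to smallest: 30, 22, 16, 15, 9 bp.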